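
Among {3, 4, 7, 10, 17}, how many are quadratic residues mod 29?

(3/29) = -1 → non-residue.
(4/29) = +1 → QR.
(7/29) = +1 → QR.
(10/29) = -1 → non-residue.
(17/29) = -1 → non-residue.
Total quadratic residues among the 5: 2.

2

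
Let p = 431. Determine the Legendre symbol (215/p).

-1

Reciprocity: 215 ≡ 3 and 431 ≡ 3 (mod 4), so (215/431) = −(431/215).
Reduce top mod 215: now compute (1/215).
Reached (1/215) = 1. Collecting the sign flips along the way, the symbol is -1.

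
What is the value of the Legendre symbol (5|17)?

-1

Euler's criterion: (5/17) ≡ 5^8 (mod 17).
5^2 ≡ 8 (mod 17)
5^4 ≡ 13 (mod 17)
5^8 ≡ 16 (mod 17)
5^8 = 5^(8) ≡ 16 (mod 17).
Result is 16 ≡ −1, so (5/17) = −1.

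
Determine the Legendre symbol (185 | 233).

-1

Reciprocity: 185 ≡ 1 and 233 ≡ 1 (mod 4), so (185/233) = +(233/185).
Reduce top mod 185: now compute (48/185).
Pull out 2^4: since 185 ≡ 1 (mod 8), (2/185) = +1, so (2/185)^4 = +1.
Reciprocity: 3 ≡ 3 and 185 ≡ 1 (mod 4), so (3/185) = +(185/3).
Reduce top mod 3: now compute (2/3).
Pull out 2: since 3 ≡ 3 (mod 8), (2/3) = -1.
Reached (1/3) = 1. Collecting the sign flips along the way, the symbol is -1.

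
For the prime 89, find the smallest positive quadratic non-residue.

(2/89) = +1, so 2 is a residue.
(3/89) = −1, so 3 is the smallest positive non-residue mod 89.

3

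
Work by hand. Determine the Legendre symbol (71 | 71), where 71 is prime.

0

First reduce: 71 ≡ 0 (mod 71).
Top reduces to 0: gcd > 1, so the symbol is 0.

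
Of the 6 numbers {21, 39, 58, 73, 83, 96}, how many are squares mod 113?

(21/113) = -1 → non-residue.
(39/113) = -1 → non-residue.
(58/113) = -1 → non-residue.
(73/113) = -1 → non-residue.
(83/113) = +1 → QR.
(96/113) = -1 → non-residue.
Total quadratic residues among the 6: 1.

1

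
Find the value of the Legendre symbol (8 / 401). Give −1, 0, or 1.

1

Euler's criterion: (8/401) ≡ 8^200 (mod 401).
8^2 ≡ 64 (mod 401)
8^4 ≡ 86 (mod 401)
8^8 ≡ 178 (mod 401)
8^16 ≡ 5 (mod 401)
8^32 ≡ 25 (mod 401)
8^64 ≡ 224 (mod 401)
8^128 ≡ 51 (mod 401)
8^200 = 8^(128+64+8) ≡ 1 (mod 401).
Result is 1, so (8/401) = 1.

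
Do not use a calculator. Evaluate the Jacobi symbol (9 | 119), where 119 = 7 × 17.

1

Reciprocity: 9 ≡ 1 and 119 ≡ 3 (mod 4), so (9/119) = +(119/9).
Reduce top mod 9: now compute (2/9).
Pull out 2: since 9 ≡ 1 (mod 8), (2/9) = +1.
Reached (1/9) = 1. Collecting the sign flips along the way, the symbol is +1.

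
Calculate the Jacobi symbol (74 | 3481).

Pull out 2: since 3481 ≡ 1 (mod 8), (2/3481) = +1.
Reciprocity: 37 ≡ 1 and 3481 ≡ 1 (mod 4), so (37/3481) = +(3481/37).
Reduce top mod 37: now compute (3/37).
Reciprocity: 3 ≡ 3 and 37 ≡ 1 (mod 4), so (3/37) = +(37/3).
Reduce top mod 3: now compute (1/3).
Reached (1/3) = 1. Collecting the sign flips along the way, the symbol is +1.

1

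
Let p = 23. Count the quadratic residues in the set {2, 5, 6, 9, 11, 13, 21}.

4

(2/23) = +1 → QR.
(5/23) = -1 → non-residue.
(6/23) = +1 → QR.
(9/23) = +1 → QR.
(11/23) = -1 → non-residue.
(13/23) = +1 → QR.
(21/23) = -1 → non-residue.
Total quadratic residues among the 7: 4.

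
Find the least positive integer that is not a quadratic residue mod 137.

(2/137) = +1, so 2 is a residue.
(3/137) = −1, so 3 is the smallest positive non-residue mod 137.

3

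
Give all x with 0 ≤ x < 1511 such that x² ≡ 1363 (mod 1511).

169, 1342

Since 1511 ≡ 3 (mod 4), a square root of 1363 is 1363^((1511+1)/4) = 1363^378 mod 1511.
Repeated squaring: 1363^2≡750, 1363^4≡408, 1363^8≡254, 1363^16≡1054, 1363^32≡331, 1363^64≡769, 1363^128≡560, 1363^256≡823 (mod 1511).
1363^378 = 1363^(256+64+32+16+8+2) ≡ 169 (mod 1511).
Check: 169² = 28561 ≡ 1363 (mod 1511). The two roots are 169 and 1342.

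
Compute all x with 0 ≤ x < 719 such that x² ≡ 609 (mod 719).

Since 719 ≡ 3 (mod 4), a square root of 609 is 609^((719+1)/4) = 609^180 mod 719.
Repeated squaring: 609^2≡596, 609^4≡30, 609^8≡181, 609^16≡406, 609^32≡185, 609^64≡432, 609^128≡403 (mod 719).
609^180 = 609^(128+32+16+4) ≡ 156 (mod 719).
Check: 156² = 24336 ≡ 609 (mod 719). The two roots are 156 and 563.

156, 563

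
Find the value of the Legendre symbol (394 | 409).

Euler's criterion: (394/409) ≡ 394^204 (mod 409).
394^2 ≡ 225 (mod 409)
394^4 ≡ 318 (mod 409)
394^8 ≡ 101 (mod 409)
394^16 ≡ 385 (mod 409)
394^32 ≡ 167 (mod 409)
394^64 ≡ 77 (mod 409)
394^128 ≡ 203 (mod 409)
394^204 = 394^(128+64+8+4) ≡ 1 (mod 409).
Result is 1, so (394/409) = 1.

1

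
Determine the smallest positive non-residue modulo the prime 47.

(2/47) = +1, so 2 is a residue.
(3/47) = +1, so 3 is a residue.
(4/47) = +1, so 4 is a residue.
(5/47) = −1, so 5 is the smallest positive non-residue mod 47.

5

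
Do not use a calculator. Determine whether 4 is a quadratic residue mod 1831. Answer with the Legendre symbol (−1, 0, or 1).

Pull out 2^2: since 1831 ≡ 7 (mod 8), (2/1831) = +1, so (2/1831)^2 = +1.
Reached (1/1831) = 1. Collecting the sign flips along the way, the symbol is +1.

1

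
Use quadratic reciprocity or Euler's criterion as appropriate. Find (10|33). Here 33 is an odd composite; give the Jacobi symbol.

-1

Pull out 2: since 33 ≡ 1 (mod 8), (2/33) = +1.
Reciprocity: 5 ≡ 1 and 33 ≡ 1 (mod 4), so (5/33) = +(33/5).
Reduce top mod 5: now compute (3/5).
Reciprocity: 3 ≡ 3 and 5 ≡ 1 (mod 4), so (3/5) = +(5/3).
Reduce top mod 3: now compute (2/3).
Pull out 2: since 3 ≡ 3 (mod 8), (2/3) = -1.
Reached (1/3) = 1. Collecting the sign flips along the way, the symbol is -1.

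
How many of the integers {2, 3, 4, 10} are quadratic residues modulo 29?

1

(2/29) = -1 → non-residue.
(3/29) = -1 → non-residue.
(4/29) = +1 → QR.
(10/29) = -1 → non-residue.
Total quadratic residues among the 4: 1.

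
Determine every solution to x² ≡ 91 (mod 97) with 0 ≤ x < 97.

24, 73

97 ≡ 1 (mod 4), so we find a root by search.
Trying successive values, 24² = 576 ≡ 91 (mod 97). The other root is 97 − 24 = 73.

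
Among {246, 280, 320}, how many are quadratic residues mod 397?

1

(246/397) = +1 → QR.
(280/397) = -1 → non-residue.
(320/397) = -1 → non-residue.
Total quadratic residues among the 3: 1.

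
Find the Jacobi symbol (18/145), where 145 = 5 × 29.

Pull out 2: since 145 ≡ 1 (mod 8), (2/145) = +1.
Reciprocity: 9 ≡ 1 and 145 ≡ 1 (mod 4), so (9/145) = +(145/9).
Reduce top mod 9: now compute (1/9).
Reached (1/9) = 1. Collecting the sign flips along the way, the symbol is +1.

1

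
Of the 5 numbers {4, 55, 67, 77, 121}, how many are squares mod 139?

5

(4/139) = +1 → QR.
(55/139) = +1 → QR.
(67/139) = +1 → QR.
(77/139) = +1 → QR.
(121/139) = +1 → QR.
Total quadratic residues among the 5: 5.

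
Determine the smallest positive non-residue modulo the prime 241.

(2/241) = +1, so 2 is a residue.
(3/241) = +1, so 3 is a residue.
(4/241) = +1, so 4 is a residue.
(5/241) = +1, so 5 is a residue.
(6/241) = +1, so 6 is a residue.
(7/241) = −1, so 7 is the smallest positive non-residue mod 241.

7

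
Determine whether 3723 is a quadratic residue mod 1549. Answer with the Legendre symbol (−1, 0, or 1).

First reduce: 3723 ≡ 625 (mod 1549).
Reciprocity: 625 ≡ 1 and 1549 ≡ 1 (mod 4), so (625/1549) = +(1549/625).
Reduce top mod 625: now compute (299/625).
Reciprocity: 299 ≡ 3 and 625 ≡ 1 (mod 4), so (299/625) = +(625/299).
Reduce top mod 299: now compute (27/299).
Reciprocity: 27 ≡ 3 and 299 ≡ 3 (mod 4), so (27/299) = −(299/27).
Reduce top mod 27: now compute (2/27).
Pull out 2: since 27 ≡ 3 (mod 8), (2/27) = -1.
Reached (1/27) = 1. Collecting the sign flips along the way, the symbol is +1.

1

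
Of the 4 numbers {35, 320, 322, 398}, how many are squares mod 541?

3

(35/541) = +1 → QR.
(320/541) = +1 → QR.
(322/541) = -1 → non-residue.
(398/541) = +1 → QR.
Total quadratic residues among the 4: 3.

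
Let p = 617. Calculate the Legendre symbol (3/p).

Reciprocity: 3 ≡ 3 and 617 ≡ 1 (mod 4), so (3/617) = +(617/3).
Reduce top mod 3: now compute (2/3).
Pull out 2: since 3 ≡ 3 (mod 8), (2/3) = -1.
Reached (1/3) = 1. Collecting the sign flips along the way, the symbol is -1.

-1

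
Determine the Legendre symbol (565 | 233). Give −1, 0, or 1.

Euler's criterion: (565/233) ≡ 99^116 (mod 233).
99^2 ≡ 15 (mod 233)
99^4 ≡ 225 (mod 233)
99^8 ≡ 64 (mod 233)
99^16 ≡ 135 (mod 233)
99^32 ≡ 51 (mod 233)
99^64 ≡ 38 (mod 233)
99^116 = 99^(64+32+16+4) ≡ 232 (mod 233).
Result is 232 ≡ −1, so (565/233) = −1.

-1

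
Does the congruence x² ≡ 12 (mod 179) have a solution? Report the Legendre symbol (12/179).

Pull out 2^2: since 179 ≡ 3 (mod 8), (2/179) = -1, so (2/179)^2 = +1.
Reciprocity: 3 ≡ 3 and 179 ≡ 3 (mod 4), so (3/179) = −(179/3).
Reduce top mod 3: now compute (2/3).
Pull out 2: since 3 ≡ 3 (mod 8), (2/3) = -1.
Reached (1/3) = 1. Collecting the sign flips along the way, the symbol is +1.

1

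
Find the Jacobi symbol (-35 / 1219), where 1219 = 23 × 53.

1

First reduce: -35 ≡ 1184 (mod 1219).
Pull out 2^5: since 1219 ≡ 3 (mod 8), (2/1219) = -1, so (2/1219)^5 = -1.
Reciprocity: 37 ≡ 1 and 1219 ≡ 3 (mod 4), so (37/1219) = +(1219/37).
Reduce top mod 37: now compute (35/37).
Reciprocity: 35 ≡ 3 and 37 ≡ 1 (mod 4), so (35/37) = +(37/35).
Reduce top mod 35: now compute (2/35).
Pull out 2: since 35 ≡ 3 (mod 8), (2/35) = -1.
Reached (1/35) = 1. Collecting the sign flips along the way, the symbol is +1.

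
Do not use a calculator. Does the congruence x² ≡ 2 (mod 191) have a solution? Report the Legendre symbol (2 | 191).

Pull out 2: since 191 ≡ 7 (mod 8), (2/191) = +1.
Reached (1/191) = 1. Collecting the sign flips along the way, the symbol is +1.

1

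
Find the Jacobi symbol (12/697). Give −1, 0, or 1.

Pull out 2^2: since 697 ≡ 1 (mod 8), (2/697) = +1, so (2/697)^2 = +1.
Reciprocity: 3 ≡ 3 and 697 ≡ 1 (mod 4), so (3/697) = +(697/3).
Reduce top mod 3: now compute (1/3).
Reached (1/3) = 1. Collecting the sign flips along the way, the symbol is +1.

1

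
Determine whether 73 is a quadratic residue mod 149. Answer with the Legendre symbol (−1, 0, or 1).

Reciprocity: 73 ≡ 1 and 149 ≡ 1 (mod 4), so (73/149) = +(149/73).
Reduce top mod 73: now compute (3/73).
Reciprocity: 3 ≡ 3 and 73 ≡ 1 (mod 4), so (3/73) = +(73/3).
Reduce top mod 3: now compute (1/3).
Reached (1/3) = 1. Collecting the sign flips along the way, the symbol is +1.

1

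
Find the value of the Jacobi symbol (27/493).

1

Reciprocity: 27 ≡ 3 and 493 ≡ 1 (mod 4), so (27/493) = +(493/27).
Reduce top mod 27: now compute (7/27).
Reciprocity: 7 ≡ 3 and 27 ≡ 3 (mod 4), so (7/27) = −(27/7).
Reduce top mod 7: now compute (6/7).
Pull out 2: since 7 ≡ 7 (mod 8), (2/7) = +1.
Reciprocity: 3 ≡ 3 and 7 ≡ 3 (mod 4), so (3/7) = −(7/3).
Reduce top mod 3: now compute (1/3).
Reached (1/3) = 1. Collecting the sign flips along the way, the symbol is +1.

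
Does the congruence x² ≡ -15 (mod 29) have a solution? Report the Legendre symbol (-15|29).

-1

First reduce: -15 ≡ 14 (mod 29).
Pull out 2: since 29 ≡ 5 (mod 8), (2/29) = -1.
Reciprocity: 7 ≡ 3 and 29 ≡ 1 (mod 4), so (7/29) = +(29/7).
Reduce top mod 7: now compute (1/7).
Reached (1/7) = 1. Collecting the sign flips along the way, the symbol is -1.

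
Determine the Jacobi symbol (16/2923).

Pull out 2^4: since 2923 ≡ 3 (mod 8), (2/2923) = -1, so (2/2923)^4 = +1.
Reached (1/2923) = 1. Collecting the sign flips along the way, the symbol is +1.

1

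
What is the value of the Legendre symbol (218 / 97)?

First reduce: 218 ≡ 24 (mod 97).
Pull out 2^3: since 97 ≡ 1 (mod 8), (2/97) = +1, so (2/97)^3 = +1.
Reciprocity: 3 ≡ 3 and 97 ≡ 1 (mod 4), so (3/97) = +(97/3).
Reduce top mod 3: now compute (1/3).
Reached (1/3) = 1. Collecting the sign flips along the way, the symbol is +1.

1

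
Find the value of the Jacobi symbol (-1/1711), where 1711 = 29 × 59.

First reduce: -1 ≡ 1710 (mod 1711).
Pull out 2: since 1711 ≡ 7 (mod 8), (2/1711) = +1.
Reciprocity: 855 ≡ 3 and 1711 ≡ 3 (mod 4), so (855/1711) = −(1711/855).
Reduce top mod 855: now compute (1/855).
Reached (1/855) = 1. Collecting the sign flips along the way, the symbol is -1.

-1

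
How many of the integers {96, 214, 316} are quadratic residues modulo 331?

3

(96/331) = +1 → QR.
(214/331) = +1 → QR.
(316/331) = +1 → QR.
Total quadratic residues among the 3: 3.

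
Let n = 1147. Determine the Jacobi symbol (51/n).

-1

Reciprocity: 51 ≡ 3 and 1147 ≡ 3 (mod 4), so (51/1147) = −(1147/51).
Reduce top mod 51: now compute (25/51).
Reciprocity: 25 ≡ 1 and 51 ≡ 3 (mod 4), so (25/51) = +(51/25).
Reduce top mod 25: now compute (1/25).
Reached (1/25) = 1. Collecting the sign flips along the way, the symbol is -1.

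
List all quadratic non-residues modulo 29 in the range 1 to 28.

2,3,8,10,11,12,14,15,17,18,19,21,26,27

Square k = 1,…,14 (k and 29−k give the same square):
1²=1, 2²=4, 3²=9, 4²=16, 5²=25, 6²≡7, 7²≡20, 8²≡6, 9²≡23, 10²≡13, 11²≡5, 12²≡28, 13²≡24, 14²≡22 (mod 29).
The residues are {1, 4, 5, 6, 7, 9, 13, 16, 20, 22, 23, 24, 25, 28}; the non-residues are the remaining 14 nonzero classes.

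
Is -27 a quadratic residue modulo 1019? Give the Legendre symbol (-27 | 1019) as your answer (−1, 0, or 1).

First reduce: -27 ≡ 992 (mod 1019).
Pull out 2^5: since 1019 ≡ 3 (mod 8), (2/1019) = -1, so (2/1019)^5 = -1.
Reciprocity: 31 ≡ 3 and 1019 ≡ 3 (mod 4), so (31/1019) = −(1019/31).
Reduce top mod 31: now compute (27/31).
Reciprocity: 27 ≡ 3 and 31 ≡ 3 (mod 4), so (27/31) = −(31/27).
Reduce top mod 27: now compute (4/27).
Pull out 2^2: since 27 ≡ 3 (mod 8), (2/27) = -1, so (2/27)^2 = +1.
Reached (1/27) = 1. Collecting the sign flips along the way, the symbol is -1.

-1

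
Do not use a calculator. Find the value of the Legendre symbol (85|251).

1

Reciprocity: 85 ≡ 1 and 251 ≡ 3 (mod 4), so (85/251) = +(251/85).
Reduce top mod 85: now compute (81/85).
Reciprocity: 81 ≡ 1 and 85 ≡ 1 (mod 4), so (81/85) = +(85/81).
Reduce top mod 81: now compute (4/81).
Pull out 2^2: since 81 ≡ 1 (mod 8), (2/81) = +1, so (2/81)^2 = +1.
Reached (1/81) = 1. Collecting the sign flips along the way, the symbol is +1.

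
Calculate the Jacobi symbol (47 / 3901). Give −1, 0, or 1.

0

Reciprocity: 47 ≡ 3 and 3901 ≡ 1 (mod 4), so (47/3901) = +(3901/47).
Reduce top mod 47: now compute (0/47).
Top reduces to 0: gcd > 1, so the symbol is 0.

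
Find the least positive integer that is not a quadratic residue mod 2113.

5

(2/2113) = +1, so 2 is a residue.
(3/2113) = +1, so 3 is a residue.
(4/2113) = +1, so 4 is a residue.
(5/2113) = −1, so 5 is the smallest positive non-residue mod 2113.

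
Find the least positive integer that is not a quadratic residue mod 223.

(2/223) = +1, so 2 is a residue.
(3/223) = −1, so 3 is the smallest positive non-residue mod 223.

3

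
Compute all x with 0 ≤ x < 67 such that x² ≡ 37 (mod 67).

29, 38

Since 67 ≡ 3 (mod 4), a square root of 37 is 37^((67+1)/4) = 37^17 mod 67.
Repeated squaring: 37^2≡29, 37^4≡37, 37^8≡29, 37^16≡37 (mod 67).
37^17 = 37^(16+1) ≡ 29 (mod 67).
Check: 29² = 841 ≡ 37 (mod 67). The two roots are 29 and 38.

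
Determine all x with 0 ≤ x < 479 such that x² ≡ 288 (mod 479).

Since 479 ≡ 3 (mod 4), a square root of 288 is 288^((479+1)/4) = 288^120 mod 479.
Repeated squaring: 288^2≡77, 288^4≡181, 288^8≡189, 288^16≡275, 288^32≡422, 288^64≡375 (mod 479).
288^120 = 288^(64+32+16+8) ≡ 151 (mod 479).
Check: 151² = 22801 ≡ 288 (mod 479). The two roots are 151 and 328.

151, 328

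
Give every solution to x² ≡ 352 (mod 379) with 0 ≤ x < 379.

70, 309

Since 379 ≡ 3 (mod 4), a square root of 352 is 352^((379+1)/4) = 352^95 mod 379.
Repeated squaring: 352^2≡350, 352^4≡83, 352^8≡67, 352^16≡320, 352^32≡70, 352^64≡352 (mod 379).
352^95 = 352^(64+16+8+4+2+1) ≡ 70 (mod 379).
Check: 70² = 4900 ≡ 352 (mod 379). The two roots are 70 and 309.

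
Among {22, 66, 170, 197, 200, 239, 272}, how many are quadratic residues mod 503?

(22/503) = +1 → QR.
(66/503) = +1 → QR.
(170/503) = +1 → QR.
(197/503) = +1 → QR.
(200/503) = +1 → QR.
(239/503) = -1 → non-residue.
(272/503) = -1 → non-residue.
Total quadratic residues among the 7: 5.

5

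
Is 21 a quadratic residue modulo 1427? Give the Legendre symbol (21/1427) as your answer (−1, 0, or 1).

Reciprocity: 21 ≡ 1 and 1427 ≡ 3 (mod 4), so (21/1427) = +(1427/21).
Reduce top mod 21: now compute (20/21).
Pull out 2^2: since 21 ≡ 5 (mod 8), (2/21) = -1, so (2/21)^2 = +1.
Reciprocity: 5 ≡ 1 and 21 ≡ 1 (mod 4), so (5/21) = +(21/5).
Reduce top mod 5: now compute (1/5).
Reached (1/5) = 1. Collecting the sign flips along the way, the symbol is +1.

1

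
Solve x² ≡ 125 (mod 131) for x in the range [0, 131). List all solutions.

16, 115

Since 131 ≡ 3 (mod 4), a square root of 125 is 125^((131+1)/4) = 125^33 mod 131.
Repeated squaring: 125^2≡36, 125^4≡117, 125^8≡65, 125^16≡33, 125^32≡41 (mod 131).
125^33 = 125^(32+1) ≡ 16 (mod 131).
Check: 16² = 256 ≡ 125 (mod 131). The two roots are 16 and 115.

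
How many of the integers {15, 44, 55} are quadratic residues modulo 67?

(15/67) = +1 → QR.
(44/67) = -1 → non-residue.
(55/67) = +1 → QR.
Total quadratic residues among the 3: 2.

2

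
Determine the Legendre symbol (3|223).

Reciprocity: 3 ≡ 3 and 223 ≡ 3 (mod 4), so (3/223) = −(223/3).
Reduce top mod 3: now compute (1/3).
Reached (1/3) = 1. Collecting the sign flips along the way, the symbol is -1.

-1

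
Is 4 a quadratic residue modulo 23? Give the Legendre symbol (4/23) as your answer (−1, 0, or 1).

Pull out 2^2: since 23 ≡ 7 (mod 8), (2/23) = +1, so (2/23)^2 = +1.
Reached (1/23) = 1. Collecting the sign flips along the way, the symbol is +1.

1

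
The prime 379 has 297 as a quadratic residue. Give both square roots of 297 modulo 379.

Since 379 ≡ 3 (mod 4), a square root of 297 is 297^((379+1)/4) = 297^95 mod 379.
Repeated squaring: 297^2≡281, 297^4≡129, 297^8≡344, 297^16≡88, 297^32≡164, 297^64≡366 (mod 379).
297^95 = 297^(64+16+8+4+2+1) ≡ 26 (mod 379).
Check: 26² = 676 ≡ 297 (mod 379). The two roots are 26 and 353.

26, 353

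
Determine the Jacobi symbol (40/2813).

Pull out 2^3: since 2813 ≡ 5 (mod 8), (2/2813) = -1, so (2/2813)^3 = -1.
Reciprocity: 5 ≡ 1 and 2813 ≡ 1 (mod 4), so (5/2813) = +(2813/5).
Reduce top mod 5: now compute (3/5).
Reciprocity: 3 ≡ 3 and 5 ≡ 1 (mod 4), so (3/5) = +(5/3).
Reduce top mod 3: now compute (2/3).
Pull out 2: since 3 ≡ 3 (mod 8), (2/3) = -1.
Reached (1/3) = 1. Collecting the sign flips along the way, the symbol is +1.

1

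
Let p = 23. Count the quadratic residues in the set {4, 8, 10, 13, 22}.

3

(4/23) = +1 → QR.
(8/23) = +1 → QR.
(10/23) = -1 → non-residue.
(13/23) = +1 → QR.
(22/23) = -1 → non-residue.
Total quadratic residues among the 5: 3.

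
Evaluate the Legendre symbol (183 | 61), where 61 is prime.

0

First reduce: 183 ≡ 0 (mod 61).
Top reduces to 0: gcd > 1, so the symbol is 0.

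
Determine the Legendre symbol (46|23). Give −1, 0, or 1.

First reduce: 46 ≡ 0 (mod 23).
Top reduces to 0: gcd > 1, so the symbol is 0.

0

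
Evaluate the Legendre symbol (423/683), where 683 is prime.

-1

Reciprocity: 423 ≡ 3 and 683 ≡ 3 (mod 4), so (423/683) = −(683/423).
Reduce top mod 423: now compute (260/423).
Pull out 2^2: since 423 ≡ 7 (mod 8), (2/423) = +1, so (2/423)^2 = +1.
Reciprocity: 65 ≡ 1 and 423 ≡ 3 (mod 4), so (65/423) = +(423/65).
Reduce top mod 65: now compute (33/65).
Reciprocity: 33 ≡ 1 and 65 ≡ 1 (mod 4), so (33/65) = +(65/33).
Reduce top mod 33: now compute (32/33).
Pull out 2^5: since 33 ≡ 1 (mod 8), (2/33) = +1, so (2/33)^5 = +1.
Reached (1/33) = 1. Collecting the sign flips along the way, the symbol is -1.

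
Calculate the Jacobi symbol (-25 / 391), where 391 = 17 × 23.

-1

First reduce: -25 ≡ 366 (mod 391).
Pull out 2: since 391 ≡ 7 (mod 8), (2/391) = +1.
Reciprocity: 183 ≡ 3 and 391 ≡ 3 (mod 4), so (183/391) = −(391/183).
Reduce top mod 183: now compute (25/183).
Reciprocity: 25 ≡ 1 and 183 ≡ 3 (mod 4), so (25/183) = +(183/25).
Reduce top mod 25: now compute (8/25).
Pull out 2^3: since 25 ≡ 1 (mod 8), (2/25) = +1, so (2/25)^3 = +1.
Reached (1/25) = 1. Collecting the sign flips along the way, the symbol is -1.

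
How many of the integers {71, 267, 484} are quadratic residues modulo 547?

(71/547) = -1 → non-residue.
(267/547) = +1 → QR.
(484/547) = +1 → QR.
Total quadratic residues among the 3: 2.

2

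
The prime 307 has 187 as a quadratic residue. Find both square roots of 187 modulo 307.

143, 164

Since 307 ≡ 3 (mod 4), a square root of 187 is 187^((307+1)/4) = 187^77 mod 307.
Repeated squaring: 187^2≡278, 187^4≡227, 187^8≡260, 187^16≡60, 187^32≡223, 187^64≡302 (mod 307).
187^77 = 187^(64+8+4+1) ≡ 164 (mod 307).
Check: 164² = 26896 ≡ 187 (mod 307). The two roots are 143 and 164.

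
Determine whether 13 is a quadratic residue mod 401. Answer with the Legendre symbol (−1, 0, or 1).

Euler's criterion: (13/401) ≡ 13^200 (mod 401).
13^2 ≡ 169 (mod 401)
13^4 ≡ 90 (mod 401)
13^8 ≡ 80 (mod 401)
13^16 ≡ 385 (mod 401)
13^32 ≡ 256 (mod 401)
13^64 ≡ 173 (mod 401)
13^128 ≡ 255 (mod 401)
13^200 = 13^(128+64+8) ≡ 400 (mod 401).
Result is 400 ≡ −1, so (13/401) = −1.

-1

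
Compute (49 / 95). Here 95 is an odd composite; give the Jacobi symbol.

Reciprocity: 49 ≡ 1 and 95 ≡ 3 (mod 4), so (49/95) = +(95/49).
Reduce top mod 49: now compute (46/49).
Pull out 2: since 49 ≡ 1 (mod 8), (2/49) = +1.
Reciprocity: 23 ≡ 3 and 49 ≡ 1 (mod 4), so (23/49) = +(49/23).
Reduce top mod 23: now compute (3/23).
Reciprocity: 3 ≡ 3 and 23 ≡ 3 (mod 4), so (3/23) = −(23/3).
Reduce top mod 3: now compute (2/3).
Pull out 2: since 3 ≡ 3 (mod 8), (2/3) = -1.
Reached (1/3) = 1. Collecting the sign flips along the way, the symbol is +1.

1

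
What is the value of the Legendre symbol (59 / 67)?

Reciprocity: 59 ≡ 3 and 67 ≡ 3 (mod 4), so (59/67) = −(67/59).
Reduce top mod 59: now compute (8/59).
Pull out 2^3: since 59 ≡ 3 (mod 8), (2/59) = -1, so (2/59)^3 = -1.
Reached (1/59) = 1. Collecting the sign flips along the way, the symbol is +1.

1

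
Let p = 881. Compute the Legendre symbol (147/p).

-1

Euler's criterion: (147/881) ≡ 147^440 (mod 881).
147^2 ≡ 465 (mod 881)
147^4 ≡ 380 (mod 881)
147^8 ≡ 797 (mod 881)
147^16 ≡ 8 (mod 881)
147^32 ≡ 64 (mod 881)
147^64 ≡ 572 (mod 881)
147^128 ≡ 333 (mod 881)
147^256 ≡ 764 (mod 881)
147^440 = 147^(256+128+32+16+8) ≡ 880 (mod 881).
Result is 880 ≡ −1, so (147/881) = −1.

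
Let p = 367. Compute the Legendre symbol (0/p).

0

Top reduces to 0: gcd > 1, so the symbol is 0.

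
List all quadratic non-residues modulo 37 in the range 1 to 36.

2, 5, 6, 8, 13, 14, 15, 17, 18, 19, 20, 22, 23, 24, 29, 31, 32, 35

Square k = 1,…,18 (k and 37−k give the same square):
1²=1, 2²=4, 3²=9, 4²=16, 5²=25, 6²=36, 7²≡12, 8²≡27, 9²≡7, 10²≡26, 11²≡10, 12²≡33, 13²≡21, 14²≡11, 15²≡3, 16²≡34, 17²≡30, 18²≡28 (mod 37).
The residues are {1, 3, 4, 7, 9, 10, 11, 12, 16, 21, 25, 26, 27, 28, 30, 33, 34, 36}; the non-residues are the remaining 18 nonzero classes.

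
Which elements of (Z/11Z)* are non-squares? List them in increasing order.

2 6 7 8 10

Square k = 1,…,5 (k and 11−k give the same square):
1²=1, 2²=4, 3²=9, 4²≡5, 5²≡3 (mod 11).
The residues are {1, 3, 4, 5, 9}; the non-residues are the remaining 5 nonzero classes.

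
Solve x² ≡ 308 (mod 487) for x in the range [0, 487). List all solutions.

90, 397

Since 487 ≡ 3 (mod 4), a square root of 308 is 308^((487+1)/4) = 308^122 mod 487.
Repeated squaring: 308^2≡386, 308^4≡461, 308^8≡189, 308^16≡170, 308^32≡167, 308^64≡130 (mod 487).
308^122 = 308^(64+32+16+8+2) ≡ 397 (mod 487).
Check: 397² = 157609 ≡ 308 (mod 487). The two roots are 90 and 397.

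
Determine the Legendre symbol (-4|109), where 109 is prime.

First reduce: -4 ≡ 105 (mod 109).
Reciprocity: 105 ≡ 1 and 109 ≡ 1 (mod 4), so (105/109) = +(109/105).
Reduce top mod 105: now compute (4/105).
Pull out 2^2: since 105 ≡ 1 (mod 8), (2/105) = +1, so (2/105)^2 = +1.
Reached (1/105) = 1. Collecting the sign flips along the way, the symbol is +1.

1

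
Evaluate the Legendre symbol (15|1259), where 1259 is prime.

Reciprocity: 15 ≡ 3 and 1259 ≡ 3 (mod 4), so (15/1259) = −(1259/15).
Reduce top mod 15: now compute (14/15).
Pull out 2: since 15 ≡ 7 (mod 8), (2/15) = +1.
Reciprocity: 7 ≡ 3 and 15 ≡ 3 (mod 4), so (7/15) = −(15/7).
Reduce top mod 7: now compute (1/7).
Reached (1/7) = 1. Collecting the sign flips along the way, the symbol is +1.

1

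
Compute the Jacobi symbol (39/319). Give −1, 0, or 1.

Reciprocity: 39 ≡ 3 and 319 ≡ 3 (mod 4), so (39/319) = −(319/39).
Reduce top mod 39: now compute (7/39).
Reciprocity: 7 ≡ 3 and 39 ≡ 3 (mod 4), so (7/39) = −(39/7).
Reduce top mod 7: now compute (4/7).
Pull out 2^2: since 7 ≡ 7 (mod 8), (2/7) = +1, so (2/7)^2 = +1.
Reached (1/7) = 1. Collecting the sign flips along the way, the symbol is +1.

1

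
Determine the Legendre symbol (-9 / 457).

1

First reduce: -9 ≡ 448 (mod 457).
Pull out 2^6: since 457 ≡ 1 (mod 8), (2/457) = +1, so (2/457)^6 = +1.
Reciprocity: 7 ≡ 3 and 457 ≡ 1 (mod 4), so (7/457) = +(457/7).
Reduce top mod 7: now compute (2/7).
Pull out 2: since 7 ≡ 7 (mod 8), (2/7) = +1.
Reached (1/7) = 1. Collecting the sign flips along the way, the symbol is +1.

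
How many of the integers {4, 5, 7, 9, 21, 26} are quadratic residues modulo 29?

(4/29) = +1 → QR.
(5/29) = +1 → QR.
(7/29) = +1 → QR.
(9/29) = +1 → QR.
(21/29) = -1 → non-residue.
(26/29) = -1 → non-residue.
Total quadratic residues among the 6: 4.

4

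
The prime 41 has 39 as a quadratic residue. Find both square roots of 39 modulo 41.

11, 30

41 ≡ 1 (mod 4), so we find a root by search.
Trying successive values, 11² = 121 ≡ 39 (mod 41). The other root is 41 − 11 = 30.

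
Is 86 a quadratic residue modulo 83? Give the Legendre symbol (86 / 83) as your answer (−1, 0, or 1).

Euler's criterion: (86/83) ≡ 3^41 (mod 83).
3^2 ≡ 9 (mod 83)
3^4 ≡ 81 (mod 83)
3^8 ≡ 4 (mod 83)
3^16 ≡ 16 (mod 83)
3^32 ≡ 7 (mod 83)
3^41 = 3^(32+8+1) ≡ 1 (mod 83).
Result is 1, so (86/83) = 1.

1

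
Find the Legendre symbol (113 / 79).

Euler's criterion: (113/79) ≡ 34^39 (mod 79).
34^2 ≡ 50 (mod 79)
34^4 ≡ 51 (mod 79)
34^8 ≡ 73 (mod 79)
34^16 ≡ 36 (mod 79)
34^32 ≡ 32 (mod 79)
34^39 = 34^(32+4+2+1) ≡ 78 (mod 79).
Result is 78 ≡ −1, so (113/79) = −1.

-1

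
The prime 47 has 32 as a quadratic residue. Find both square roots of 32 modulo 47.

Since 47 ≡ 3 (mod 4), a square root of 32 is 32^((47+1)/4) = 32^12 mod 47.
Repeated squaring: 32^2≡37, 32^4≡6, 32^8≡36 (mod 47).
32^12 = 32^(8+4) ≡ 28 (mod 47).
Check: 28² = 784 ≡ 32 (mod 47). The two roots are 19 and 28.

19, 28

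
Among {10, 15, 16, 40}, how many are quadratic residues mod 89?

(10/89) = +1 → QR.
(15/89) = -1 → non-residue.
(16/89) = +1 → QR.
(40/89) = +1 → QR.
Total quadratic residues among the 4: 3.

3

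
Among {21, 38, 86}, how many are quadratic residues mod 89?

(21/89) = +1 → QR.
(38/89) = -1 → non-residue.
(86/89) = -1 → non-residue.
Total quadratic residues among the 3: 1.

1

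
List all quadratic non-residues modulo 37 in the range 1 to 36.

2 5 6 8 13 14 15 17 18 19 20 22 23 24 29 31 32 35

Square k = 1,…,18 (k and 37−k give the same square):
1²=1, 2²=4, 3²=9, 4²=16, 5²=25, 6²=36, 7²≡12, 8²≡27, 9²≡7, 10²≡26, 11²≡10, 12²≡33, 13²≡21, 14²≡11, 15²≡3, 16²≡34, 17²≡30, 18²≡28 (mod 37).
The residues are {1, 3, 4, 7, 9, 10, 11, 12, 16, 21, 25, 26, 27, 28, 30, 33, 34, 36}; the non-residues are the remaining 18 nonzero classes.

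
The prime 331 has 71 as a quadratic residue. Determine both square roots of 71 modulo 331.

Since 331 ≡ 3 (mod 4), a square root of 71 is 71^((331+1)/4) = 71^83 mod 331.
Repeated squaring: 71^2≡76, 71^4≡149, 71^8≡24, 71^16≡245, 71^32≡114, 71^64≡87 (mod 331).
71^83 = 71^(64+16+2+1) ≡ 191 (mod 331).
Check: 191² = 36481 ≡ 71 (mod 331). The two roots are 140 and 191.

140, 191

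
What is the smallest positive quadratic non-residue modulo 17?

(2/17) = +1, so 2 is a residue.
(3/17) = −1, so 3 is the smallest positive non-residue mod 17.

3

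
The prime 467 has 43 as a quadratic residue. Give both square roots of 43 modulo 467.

38, 429

Since 467 ≡ 3 (mod 4), a square root of 43 is 43^((467+1)/4) = 43^117 mod 467.
Repeated squaring: 43^2≡448, 43^4≡361, 43^8≡28, 43^16≡317, 43^32≡84, 43^64≡51 (mod 467).
43^117 = 43^(64+32+16+4+1) ≡ 38 (mod 467).
Check: 38² = 1444 ≡ 43 (mod 467). The two roots are 38 and 429.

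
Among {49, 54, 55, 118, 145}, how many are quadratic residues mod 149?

4

(49/149) = +1 → QR.
(54/149) = +1 → QR.
(55/149) = -1 → non-residue.
(118/149) = +1 → QR.
(145/149) = +1 → QR.
Total quadratic residues among the 5: 4.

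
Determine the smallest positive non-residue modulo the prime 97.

5

(2/97) = +1, so 2 is a residue.
(3/97) = +1, so 3 is a residue.
(4/97) = +1, so 4 is a residue.
(5/97) = −1, so 5 is the smallest positive non-residue mod 97.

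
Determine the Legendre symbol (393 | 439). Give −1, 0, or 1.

Euler's criterion: (393/439) ≡ 393^219 (mod 439).
393^2 ≡ 360 (mod 439)
393^4 ≡ 95 (mod 439)
393^8 ≡ 245 (mod 439)
393^16 ≡ 321 (mod 439)
393^32 ≡ 315 (mod 439)
393^64 ≡ 11 (mod 439)
393^128 ≡ 121 (mod 439)
393^219 = 393^(128+64+16+8+2+1) ≡ 1 (mod 439).
Result is 1, so (393/439) = 1.

1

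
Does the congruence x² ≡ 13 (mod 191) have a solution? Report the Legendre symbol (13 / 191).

Reciprocity: 13 ≡ 1 and 191 ≡ 3 (mod 4), so (13/191) = +(191/13).
Reduce top mod 13: now compute (9/13).
Reciprocity: 9 ≡ 1 and 13 ≡ 1 (mod 4), so (9/13) = +(13/9).
Reduce top mod 9: now compute (4/9).
Pull out 2^2: since 9 ≡ 1 (mod 8), (2/9) = +1, so (2/9)^2 = +1.
Reached (1/9) = 1. Collecting the sign flips along the way, the symbol is +1.

1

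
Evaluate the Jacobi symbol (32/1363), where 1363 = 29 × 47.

-1

Pull out 2^5: since 1363 ≡ 3 (mod 8), (2/1363) = -1, so (2/1363)^5 = -1.
Reached (1/1363) = 1. Collecting the sign flips along the way, the symbol is -1.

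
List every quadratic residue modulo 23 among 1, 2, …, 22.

1, 2, 3, 4, 6, 8, 9, 12, 13, 16, 18

Square k = 1,…,11 (k and 23−k give the same square):
1²=1, 2²=4, 3²=9, 4²=16, 5²≡2, 6²≡13, 7²≡3, 8²≡18, 9²≡12, 10²≡8, 11²≡6 (mod 23).
So the quadratic residues mod 23 are {1, 2, 3, 4, 6, 8, 9, 12, 13, 16, 18}.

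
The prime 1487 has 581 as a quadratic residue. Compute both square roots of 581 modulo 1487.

Since 1487 ≡ 3 (mod 4), a square root of 581 is 581^((1487+1)/4) = 581^372 mod 1487.
Repeated squaring: 581^2≡12, 581^4≡144, 581^8≡1405, 581^16≡776, 581^32≡1428, 581^64≡507, 581^128≡1285, 581^256≡655 (mod 1487).
581^372 = 581^(256+64+32+16+4) ≡ 558 (mod 1487).
Check: 558² = 311364 ≡ 581 (mod 1487). The two roots are 558 and 929.

558, 929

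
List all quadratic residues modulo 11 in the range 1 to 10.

1 3 4 5 9

Square k = 1,…,5 (k and 11−k give the same square):
1²=1, 2²=4, 3²=9, 4²≡5, 5²≡3 (mod 11).
So the quadratic residues mod 11 are {1, 3, 4, 5, 9}.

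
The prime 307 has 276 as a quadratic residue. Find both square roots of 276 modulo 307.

131, 176

Since 307 ≡ 3 (mod 4), a square root of 276 is 276^((307+1)/4) = 276^77 mod 307.
Repeated squaring: 276^2≡40, 276^4≡65, 276^8≡234, 276^16≡110, 276^32≡127, 276^64≡165 (mod 307).
276^77 = 276^(64+8+4+1) ≡ 176 (mod 307).
Check: 176² = 30976 ≡ 276 (mod 307). The two roots are 131 and 176.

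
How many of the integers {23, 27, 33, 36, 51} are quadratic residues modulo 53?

1

(23/53) = -1 → non-residue.
(27/53) = -1 → non-residue.
(33/53) = -1 → non-residue.
(36/53) = +1 → QR.
(51/53) = -1 → non-residue.
Total quadratic residues among the 5: 1.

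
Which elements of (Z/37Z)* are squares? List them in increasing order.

1, 3, 4, 7, 9, 10, 11, 12, 16, 21, 25, 26, 27, 28, 30, 33, 34, 36

Square k = 1,…,18 (k and 37−k give the same square):
1²=1, 2²=4, 3²=9, 4²=16, 5²=25, 6²=36, 7²≡12, 8²≡27, 9²≡7, 10²≡26, 11²≡10, 12²≡33, 13²≡21, 14²≡11, 15²≡3, 16²≡34, 17²≡30, 18²≡28 (mod 37).
So the quadratic residues mod 37 are {1, 3, 4, 7, 9, 10, 11, 12, 16, 21, 25, 26, 27, 28, 30, 33, 34, 36}.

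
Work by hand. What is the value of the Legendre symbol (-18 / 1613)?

-1

First reduce: -18 ≡ 1595 (mod 1613).
Reciprocity: 1595 ≡ 3 and 1613 ≡ 1 (mod 4), so (1595/1613) = +(1613/1595).
Reduce top mod 1595: now compute (18/1595).
Pull out 2: since 1595 ≡ 3 (mod 8), (2/1595) = -1.
Reciprocity: 9 ≡ 1 and 1595 ≡ 3 (mod 4), so (9/1595) = +(1595/9).
Reduce top mod 9: now compute (2/9).
Pull out 2: since 9 ≡ 1 (mod 8), (2/9) = +1.
Reached (1/9) = 1. Collecting the sign flips along the way, the symbol is -1.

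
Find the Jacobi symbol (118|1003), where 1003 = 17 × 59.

Pull out 2: since 1003 ≡ 3 (mod 8), (2/1003) = -1.
Reciprocity: 59 ≡ 3 and 1003 ≡ 3 (mod 4), so (59/1003) = −(1003/59).
Reduce top mod 59: now compute (0/59).
Top reduces to 0: gcd > 1, so the symbol is 0.

0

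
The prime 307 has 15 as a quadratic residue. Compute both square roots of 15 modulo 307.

130, 177

Since 307 ≡ 3 (mod 4), a square root of 15 is 15^((307+1)/4) = 15^77 mod 307.
Repeated squaring: 15^2≡225, 15^4≡277, 15^8≡286, 15^16≡134, 15^32≡150, 15^64≡89 (mod 307).
15^77 = 15^(64+8+4+1) ≡ 177 (mod 307).
Check: 177² = 31329 ≡ 15 (mod 307). The two roots are 130 and 177.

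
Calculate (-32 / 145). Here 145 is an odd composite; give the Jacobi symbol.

1

First reduce: -32 ≡ 113 (mod 145).
Reciprocity: 113 ≡ 1 and 145 ≡ 1 (mod 4), so (113/145) = +(145/113).
Reduce top mod 113: now compute (32/113).
Pull out 2^5: since 113 ≡ 1 (mod 8), (2/113) = +1, so (2/113)^5 = +1.
Reached (1/113) = 1. Collecting the sign flips along the way, the symbol is +1.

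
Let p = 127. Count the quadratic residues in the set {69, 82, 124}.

3

(69/127) = +1 → QR.
(82/127) = +1 → QR.
(124/127) = +1 → QR.
Total quadratic residues among the 3: 3.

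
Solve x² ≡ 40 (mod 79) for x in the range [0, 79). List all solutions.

35, 44

Since 79 ≡ 3 (mod 4), a square root of 40 is 40^((79+1)/4) = 40^20 mod 79.
Repeated squaring: 40^2≡20, 40^4≡5, 40^8≡25, 40^16≡72 (mod 79).
40^20 = 40^(16+4) ≡ 44 (mod 79).
Check: 44² = 1936 ≡ 40 (mod 79). The two roots are 35 and 44.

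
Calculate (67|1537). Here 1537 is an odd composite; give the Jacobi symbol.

-1

Reciprocity: 67 ≡ 3 and 1537 ≡ 1 (mod 4), so (67/1537) = +(1537/67).
Reduce top mod 67: now compute (63/67).
Reciprocity: 63 ≡ 3 and 67 ≡ 3 (mod 4), so (63/67) = −(67/63).
Reduce top mod 63: now compute (4/63).
Pull out 2^2: since 63 ≡ 7 (mod 8), (2/63) = +1, so (2/63)^2 = +1.
Reached (1/63) = 1. Collecting the sign flips along the way, the symbol is -1.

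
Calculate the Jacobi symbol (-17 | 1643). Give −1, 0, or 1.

1

First reduce: -17 ≡ 1626 (mod 1643).
Pull out 2: since 1643 ≡ 3 (mod 8), (2/1643) = -1.
Reciprocity: 813 ≡ 1 and 1643 ≡ 3 (mod 4), so (813/1643) = +(1643/813).
Reduce top mod 813: now compute (17/813).
Reciprocity: 17 ≡ 1 and 813 ≡ 1 (mod 4), so (17/813) = +(813/17).
Reduce top mod 17: now compute (14/17).
Pull out 2: since 17 ≡ 1 (mod 8), (2/17) = +1.
Reciprocity: 7 ≡ 3 and 17 ≡ 1 (mod 4), so (7/17) = +(17/7).
Reduce top mod 7: now compute (3/7).
Reciprocity: 3 ≡ 3 and 7 ≡ 3 (mod 4), so (3/7) = −(7/3).
Reduce top mod 3: now compute (1/3).
Reached (1/3) = 1. Collecting the sign flips along the way, the symbol is +1.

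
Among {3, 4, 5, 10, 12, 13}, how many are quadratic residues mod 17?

2

(3/17) = -1 → non-residue.
(4/17) = +1 → QR.
(5/17) = -1 → non-residue.
(10/17) = -1 → non-residue.
(12/17) = -1 → non-residue.
(13/17) = +1 → QR.
Total quadratic residues among the 6: 2.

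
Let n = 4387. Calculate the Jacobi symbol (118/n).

1

Pull out 2: since 4387 ≡ 3 (mod 8), (2/4387) = -1.
Reciprocity: 59 ≡ 3 and 4387 ≡ 3 (mod 4), so (59/4387) = −(4387/59).
Reduce top mod 59: now compute (21/59).
Reciprocity: 21 ≡ 1 and 59 ≡ 3 (mod 4), so (21/59) = +(59/21).
Reduce top mod 21: now compute (17/21).
Reciprocity: 17 ≡ 1 and 21 ≡ 1 (mod 4), so (17/21) = +(21/17).
Reduce top mod 17: now compute (4/17).
Pull out 2^2: since 17 ≡ 1 (mod 8), (2/17) = +1, so (2/17)^2 = +1.
Reached (1/17) = 1. Collecting the sign flips along the way, the symbol is +1.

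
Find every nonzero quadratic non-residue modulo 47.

Square k = 1,…,23 (k and 47−k give the same square):
1²=1, 2²=4, 3²=9, 4²=16, 5²=25, 6²=36, 7²≡2, 8²≡17, 9²≡34, 10²≡6, 11²≡27, 12²≡3, 13²≡28, 14²≡8, 15²≡37, 16²≡21, 17²≡7, 18²≡42, 19²≡32, 20²≡24, 21²≡18, 22²≡14, 23²≡12 (mod 47).
The residues are {1, 2, 3, 4, 6, 7, 8, 9, 12, 14, 16, 17, 18, 21, 24, 25, 27, 28, 32, 34, 36, 37, 42}; the non-residues are the remaining 23 nonzero classes.

5,10,11,13,15,19,20,22,23,26,29,30,31,33,35,38,39,40,41,43,44,45,46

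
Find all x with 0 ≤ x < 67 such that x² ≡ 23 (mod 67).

Since 67 ≡ 3 (mod 4), a square root of 23 is 23^((67+1)/4) = 23^17 mod 67.
Repeated squaring: 23^2≡60, 23^4≡49, 23^8≡56, 23^16≡54 (mod 67).
23^17 = 23^(16+1) ≡ 36 (mod 67).
Check: 36² = 1296 ≡ 23 (mod 67). The two roots are 31 and 36.

31, 36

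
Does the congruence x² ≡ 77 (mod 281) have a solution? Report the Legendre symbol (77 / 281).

-1

Euler's criterion: (77/281) ≡ 77^140 (mod 281).
77^2 ≡ 28 (mod 281)
77^4 ≡ 222 (mod 281)
77^8 ≡ 109 (mod 281)
77^16 ≡ 79 (mod 281)
77^32 ≡ 59 (mod 281)
77^64 ≡ 109 (mod 281)
77^128 ≡ 79 (mod 281)
77^140 = 77^(128+8+4) ≡ 280 (mod 281).
Result is 280 ≡ −1, so (77/281) = −1.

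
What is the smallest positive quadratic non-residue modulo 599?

(2/599) = +1, so 2 is a residue.
(3/599) = +1, so 3 is a residue.
(4/599) = +1, so 4 is a residue.
(5/599) = +1, so 5 is a residue.
(6/599) = +1, so 6 is a residue.
(7/599) = −1, so 7 is the smallest positive non-residue mod 599.

7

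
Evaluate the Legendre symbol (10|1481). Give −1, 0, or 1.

Pull out 2: since 1481 ≡ 1 (mod 8), (2/1481) = +1.
Reciprocity: 5 ≡ 1 and 1481 ≡ 1 (mod 4), so (5/1481) = +(1481/5).
Reduce top mod 5: now compute (1/5).
Reached (1/5) = 1. Collecting the sign flips along the way, the symbol is +1.

1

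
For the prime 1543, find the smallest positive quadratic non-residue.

3

(2/1543) = +1, so 2 is a residue.
(3/1543) = −1, so 3 is the smallest positive non-residue mod 1543.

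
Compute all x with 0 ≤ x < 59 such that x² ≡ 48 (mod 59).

Since 59 ≡ 3 (mod 4), a square root of 48 is 48^((59+1)/4) = 48^15 mod 59.
Repeated squaring: 48^2≡3, 48^4≡9, 48^8≡22 (mod 59).
48^15 = 48^(8+4+2+1) ≡ 15 (mod 59).
Check: 15² = 225 ≡ 48 (mod 59). The two roots are 15 and 44.

15, 44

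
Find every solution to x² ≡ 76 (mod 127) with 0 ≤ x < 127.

40, 87

Since 127 ≡ 3 (mod 4), a square root of 76 is 76^((127+1)/4) = 76^32 mod 127.
Repeated squaring: 76^2≡61, 76^4≡38, 76^8≡47, 76^16≡50, 76^32≡87 (mod 127).
76^32 = 76^(32) ≡ 87 (mod 127).
Check: 87² = 7569 ≡ 76 (mod 127). The two roots are 40 and 87.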